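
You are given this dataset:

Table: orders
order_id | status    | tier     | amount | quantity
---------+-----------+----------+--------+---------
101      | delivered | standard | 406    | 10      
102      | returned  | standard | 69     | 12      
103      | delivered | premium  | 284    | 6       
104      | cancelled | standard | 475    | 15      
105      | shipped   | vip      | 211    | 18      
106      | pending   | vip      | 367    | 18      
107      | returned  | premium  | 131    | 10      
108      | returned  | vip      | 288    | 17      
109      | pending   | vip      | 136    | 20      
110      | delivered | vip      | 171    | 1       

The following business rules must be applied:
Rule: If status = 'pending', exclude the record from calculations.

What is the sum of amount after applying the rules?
2035

Step 1: Identify records where status = 'pending'
Step 2: The excluded records sum to 503
Step 3: Original total amount = 2538
Step 4: Remaining total = 2538 - 503 = 2035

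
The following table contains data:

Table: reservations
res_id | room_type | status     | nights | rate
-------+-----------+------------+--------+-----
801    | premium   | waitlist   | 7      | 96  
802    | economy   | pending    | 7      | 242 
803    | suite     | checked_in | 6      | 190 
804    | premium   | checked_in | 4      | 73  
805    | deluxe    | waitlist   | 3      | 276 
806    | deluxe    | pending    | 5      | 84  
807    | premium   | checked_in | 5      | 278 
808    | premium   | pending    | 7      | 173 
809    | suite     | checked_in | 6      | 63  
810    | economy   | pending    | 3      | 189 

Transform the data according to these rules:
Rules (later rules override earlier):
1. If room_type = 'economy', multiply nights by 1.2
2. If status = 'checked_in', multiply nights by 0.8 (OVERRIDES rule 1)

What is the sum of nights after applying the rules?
50.8

Step 1: Rule 2 takes priority for records with status = 'checked_in'
  - 4 records: 21 × 0.8 = 16.8
Step 2: Rule 1 applies to remaining records with room_type = 'economy'
  - 2 records: 10 × 1.2 = 12.0
Step 3: Other records unchanged: 22
Step 4: Final sum = 16.8 + 12.0 + 22 = 50.8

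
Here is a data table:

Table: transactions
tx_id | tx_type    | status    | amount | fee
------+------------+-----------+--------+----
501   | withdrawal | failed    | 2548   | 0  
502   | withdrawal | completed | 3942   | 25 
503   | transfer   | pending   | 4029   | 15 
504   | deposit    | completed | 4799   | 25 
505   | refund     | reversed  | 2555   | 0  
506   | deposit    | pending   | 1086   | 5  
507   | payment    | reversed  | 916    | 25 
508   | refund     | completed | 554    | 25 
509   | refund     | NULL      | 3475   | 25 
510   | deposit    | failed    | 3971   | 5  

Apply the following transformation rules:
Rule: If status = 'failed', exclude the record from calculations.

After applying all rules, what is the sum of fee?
145

Step 1: Identify records where status = 'failed'
Step 2: The excluded records sum to 5
Step 3: Original total fee = 150
Step 4: Remaining total = 150 - 5 = 145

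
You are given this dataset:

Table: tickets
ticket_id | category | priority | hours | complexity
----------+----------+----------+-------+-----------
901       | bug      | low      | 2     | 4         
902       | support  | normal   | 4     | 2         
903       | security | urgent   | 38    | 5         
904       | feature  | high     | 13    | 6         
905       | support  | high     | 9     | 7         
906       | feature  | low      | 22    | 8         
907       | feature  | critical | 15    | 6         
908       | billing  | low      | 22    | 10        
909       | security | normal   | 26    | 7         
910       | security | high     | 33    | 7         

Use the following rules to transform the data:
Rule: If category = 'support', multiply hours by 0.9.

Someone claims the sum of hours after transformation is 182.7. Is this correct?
Yes, the result is correct.

Step 1: Calculate the correct sum after transformation
Step 2: Apply multiplier 0.9 to records where category = 'support'
Step 3: Correct result = 182.7
Step 4: Claimed result = 182.7
Step 5: 182.7 = 182.7 ✓
Conclusion: The claimed result is correct.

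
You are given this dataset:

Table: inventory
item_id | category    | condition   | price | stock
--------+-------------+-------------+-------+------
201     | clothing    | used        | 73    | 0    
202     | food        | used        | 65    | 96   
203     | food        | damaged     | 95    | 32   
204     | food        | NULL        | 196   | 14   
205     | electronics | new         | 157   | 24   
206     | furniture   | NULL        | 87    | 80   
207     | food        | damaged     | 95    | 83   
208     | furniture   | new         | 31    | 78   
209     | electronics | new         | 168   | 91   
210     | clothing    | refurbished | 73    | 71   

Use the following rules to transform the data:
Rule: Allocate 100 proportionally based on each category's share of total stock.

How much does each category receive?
clothing: 12.48, electronics: 20.21, food: 39.54, furniture: 27.77

Step 1: Calculate total stock = 569
Step 2: Calculate each category's proportion:
  clothing: 71/569 = 12.48% → 12.48
  electronics: 115/569 = 20.21% → 20.21
  food: 225/569 = 39.54% → 39.54
  furniture: 158/569 = 27.77% → 27.77
Step 3: Verify: sum of allocations ≈ 100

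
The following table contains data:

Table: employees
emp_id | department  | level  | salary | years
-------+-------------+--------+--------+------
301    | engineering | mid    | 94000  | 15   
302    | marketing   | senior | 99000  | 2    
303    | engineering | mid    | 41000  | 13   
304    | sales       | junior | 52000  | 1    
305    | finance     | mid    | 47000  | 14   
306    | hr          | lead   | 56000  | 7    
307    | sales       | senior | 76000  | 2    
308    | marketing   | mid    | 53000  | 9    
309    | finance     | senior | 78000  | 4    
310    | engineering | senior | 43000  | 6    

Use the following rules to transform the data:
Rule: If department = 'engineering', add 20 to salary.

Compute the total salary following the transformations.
639060

Step 1: Count records where department = 'engineering': 3
Step 2: Total bonus added: 3 × 20 = 60
Step 3: Original sum of salary: 639000
Step 4: Final sum = 639000 + 60 = 639060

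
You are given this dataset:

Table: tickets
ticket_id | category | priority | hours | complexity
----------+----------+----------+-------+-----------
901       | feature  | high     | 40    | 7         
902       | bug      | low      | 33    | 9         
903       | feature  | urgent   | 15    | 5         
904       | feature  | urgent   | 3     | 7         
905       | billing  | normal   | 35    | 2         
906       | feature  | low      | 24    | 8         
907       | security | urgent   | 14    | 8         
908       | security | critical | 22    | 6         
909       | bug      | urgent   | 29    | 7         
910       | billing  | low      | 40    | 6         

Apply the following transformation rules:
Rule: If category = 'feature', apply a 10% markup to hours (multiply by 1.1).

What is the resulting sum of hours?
263.2

Step 1: Records with category = 'feature' have total hours = 82
Step 2: Apply multiplier: 82 × 1.1 = 90.2
Step 3: Other records total: 173
Step 4: Final sum = 90.2 + 173 = 263.2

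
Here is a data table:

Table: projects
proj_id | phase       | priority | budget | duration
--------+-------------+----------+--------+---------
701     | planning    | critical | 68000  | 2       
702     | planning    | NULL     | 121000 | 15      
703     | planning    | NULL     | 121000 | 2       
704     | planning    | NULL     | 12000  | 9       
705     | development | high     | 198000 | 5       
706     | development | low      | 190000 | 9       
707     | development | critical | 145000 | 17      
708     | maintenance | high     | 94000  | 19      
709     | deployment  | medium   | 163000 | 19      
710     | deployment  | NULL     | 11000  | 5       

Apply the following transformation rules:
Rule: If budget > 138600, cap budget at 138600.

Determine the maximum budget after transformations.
138600

Step 1: Original maximum budget = 198000
Step 2: Apply cap at 138600
Step 3: 4 records had budget > 138600 and were capped
Step 4: Maximum after transformation = 138600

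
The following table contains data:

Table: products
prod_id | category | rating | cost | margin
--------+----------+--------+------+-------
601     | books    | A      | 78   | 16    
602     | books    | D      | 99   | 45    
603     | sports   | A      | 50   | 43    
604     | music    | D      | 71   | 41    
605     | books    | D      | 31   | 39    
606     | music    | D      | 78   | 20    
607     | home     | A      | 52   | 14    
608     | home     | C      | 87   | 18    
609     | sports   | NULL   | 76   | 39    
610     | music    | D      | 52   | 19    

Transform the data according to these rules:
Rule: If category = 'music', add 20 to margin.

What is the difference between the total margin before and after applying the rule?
60

Step 1: Original sum of margin = 294
Step 2: 3 records have category = 'music'
Step 3: Each affected record changes by 20
Step 4: Total change = 3 × 20 = 60
Step 5: New sum = 294 + 60 = 354
Step 6: Difference = |354 - 294| = 60
        (Sum increased by 60)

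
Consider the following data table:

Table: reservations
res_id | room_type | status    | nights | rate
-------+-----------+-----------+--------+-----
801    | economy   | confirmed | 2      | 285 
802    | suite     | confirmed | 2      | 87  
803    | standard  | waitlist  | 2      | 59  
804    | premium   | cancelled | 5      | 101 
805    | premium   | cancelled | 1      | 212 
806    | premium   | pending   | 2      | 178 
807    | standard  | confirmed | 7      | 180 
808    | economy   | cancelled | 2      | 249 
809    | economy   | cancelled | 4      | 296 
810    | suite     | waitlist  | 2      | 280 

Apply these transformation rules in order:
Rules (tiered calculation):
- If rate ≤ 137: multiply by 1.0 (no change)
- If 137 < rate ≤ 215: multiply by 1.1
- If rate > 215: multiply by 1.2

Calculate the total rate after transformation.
2206.0

Step 1: Tier 1 (rate ≤ 137): 3 records, sum = 247 × 1.0 = 247.0
Step 2: Tier 2 (137 < rate ≤ 215): 3 records, sum = 570 × 1.1 = 627.0
Step 3: Tier 3 (rate > 215): 4 records, sum = 1110 × 1.2 = 1332.0
Step 4: Final sum = 247.0 + 627.0 + 1332.0 = 2206.0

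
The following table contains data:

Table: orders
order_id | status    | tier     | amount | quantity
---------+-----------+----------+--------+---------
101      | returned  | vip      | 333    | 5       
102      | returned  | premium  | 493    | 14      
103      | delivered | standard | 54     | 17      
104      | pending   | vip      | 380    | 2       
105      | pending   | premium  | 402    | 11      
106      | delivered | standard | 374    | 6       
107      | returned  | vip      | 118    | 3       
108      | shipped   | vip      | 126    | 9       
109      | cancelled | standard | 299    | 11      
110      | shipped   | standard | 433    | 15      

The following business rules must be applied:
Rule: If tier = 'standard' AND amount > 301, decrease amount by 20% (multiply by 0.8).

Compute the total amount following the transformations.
2850.6

Step 1: Find records where tier = 'standard' AND amount > 301
Step 2: 2 records match, summing to 807
Step 3: After multiplier: 807 × 0.8 = 645.6
Step 4: Unaffected records sum: 2205
Step 5: Final sum = 645.6 + 2205 = 2850.6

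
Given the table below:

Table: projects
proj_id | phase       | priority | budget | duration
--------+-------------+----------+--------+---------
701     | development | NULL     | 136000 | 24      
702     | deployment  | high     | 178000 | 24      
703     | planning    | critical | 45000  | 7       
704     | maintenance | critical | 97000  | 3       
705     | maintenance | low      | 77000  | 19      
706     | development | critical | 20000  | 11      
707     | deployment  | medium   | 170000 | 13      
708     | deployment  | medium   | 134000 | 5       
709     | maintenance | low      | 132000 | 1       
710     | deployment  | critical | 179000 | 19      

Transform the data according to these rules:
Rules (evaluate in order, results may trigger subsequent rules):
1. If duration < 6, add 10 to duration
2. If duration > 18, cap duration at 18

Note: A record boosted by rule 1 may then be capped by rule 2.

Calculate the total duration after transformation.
142

Step 1: Apply rule 1 to records with duration < 6
  - 3 records get bonus of 10
  - Of these, 0 records then exceed 18 and get capped
Step 2: Apply rule 2 to records with duration > 18
  - 4 records (original) are capped
Step 3: Calculate final sum = 142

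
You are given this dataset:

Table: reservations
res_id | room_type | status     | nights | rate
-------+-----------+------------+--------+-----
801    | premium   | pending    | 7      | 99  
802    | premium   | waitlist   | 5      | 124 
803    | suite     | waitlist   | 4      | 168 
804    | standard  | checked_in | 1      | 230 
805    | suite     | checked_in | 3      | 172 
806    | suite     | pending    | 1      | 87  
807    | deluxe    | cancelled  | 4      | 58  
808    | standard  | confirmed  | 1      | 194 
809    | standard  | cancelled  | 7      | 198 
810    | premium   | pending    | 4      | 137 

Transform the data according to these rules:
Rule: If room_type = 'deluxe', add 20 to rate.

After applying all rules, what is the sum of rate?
1487

Step 1: Count records where room_type = 'deluxe': 1
Step 2: Total bonus added: 1 × 20 = 20
Step 3: Original sum of rate: 1467
Step 4: Final sum = 1467 + 20 = 1487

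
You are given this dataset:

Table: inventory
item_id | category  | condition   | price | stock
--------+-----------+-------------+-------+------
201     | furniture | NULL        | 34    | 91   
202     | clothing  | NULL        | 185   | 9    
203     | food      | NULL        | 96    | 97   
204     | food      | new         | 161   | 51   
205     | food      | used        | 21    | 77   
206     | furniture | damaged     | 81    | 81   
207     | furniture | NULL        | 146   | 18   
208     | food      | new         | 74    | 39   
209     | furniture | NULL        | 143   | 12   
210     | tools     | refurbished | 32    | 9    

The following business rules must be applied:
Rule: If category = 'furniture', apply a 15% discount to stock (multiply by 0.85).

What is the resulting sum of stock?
453.7

Step 1: Records with category = 'furniture' have total stock = 202
Step 2: Apply multiplier: 202 × 0.85 = 171.7
Step 3: Other records total: 282
Step 4: Final sum = 171.7 + 282 = 453.7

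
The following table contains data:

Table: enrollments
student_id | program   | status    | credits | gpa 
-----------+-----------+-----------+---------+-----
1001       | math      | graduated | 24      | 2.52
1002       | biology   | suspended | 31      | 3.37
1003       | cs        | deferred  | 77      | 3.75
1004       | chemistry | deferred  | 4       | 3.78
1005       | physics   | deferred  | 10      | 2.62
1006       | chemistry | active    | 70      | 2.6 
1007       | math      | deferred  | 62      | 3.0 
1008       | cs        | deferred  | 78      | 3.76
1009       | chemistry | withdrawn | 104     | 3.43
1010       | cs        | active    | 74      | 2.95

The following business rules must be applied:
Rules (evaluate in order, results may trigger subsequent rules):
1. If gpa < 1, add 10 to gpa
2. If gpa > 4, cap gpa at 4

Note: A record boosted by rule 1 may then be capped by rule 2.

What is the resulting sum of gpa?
31.78

Step 1: Apply rule 1 to records with gpa < 1
  - 0 records get bonus of 10
  - Of these, 0 records then exceed 4 and get capped
Step 2: Apply rule 2 to records with gpa > 4
  - 0 records (original) are capped
Step 3: Calculate final sum = 31.78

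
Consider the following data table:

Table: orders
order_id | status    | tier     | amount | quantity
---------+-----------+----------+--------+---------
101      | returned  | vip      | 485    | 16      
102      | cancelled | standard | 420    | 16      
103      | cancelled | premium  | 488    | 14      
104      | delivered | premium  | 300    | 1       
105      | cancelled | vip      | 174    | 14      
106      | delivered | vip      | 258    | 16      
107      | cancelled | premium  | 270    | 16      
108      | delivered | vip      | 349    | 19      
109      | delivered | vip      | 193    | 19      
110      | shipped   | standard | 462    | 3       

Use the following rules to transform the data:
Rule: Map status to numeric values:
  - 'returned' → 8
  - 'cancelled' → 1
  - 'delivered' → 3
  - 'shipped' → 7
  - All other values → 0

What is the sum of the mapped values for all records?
31

Step 1: Apply mapping to each record
Step 2: Count by status:
  'returned': 1 records × 8 = 8
  'cancelled': 4 records × 1 = 4
  'delivered': 4 records × 3 = 12
  'shipped': 1 records × 7 = 7
Step 3: Sum all mapped values = 31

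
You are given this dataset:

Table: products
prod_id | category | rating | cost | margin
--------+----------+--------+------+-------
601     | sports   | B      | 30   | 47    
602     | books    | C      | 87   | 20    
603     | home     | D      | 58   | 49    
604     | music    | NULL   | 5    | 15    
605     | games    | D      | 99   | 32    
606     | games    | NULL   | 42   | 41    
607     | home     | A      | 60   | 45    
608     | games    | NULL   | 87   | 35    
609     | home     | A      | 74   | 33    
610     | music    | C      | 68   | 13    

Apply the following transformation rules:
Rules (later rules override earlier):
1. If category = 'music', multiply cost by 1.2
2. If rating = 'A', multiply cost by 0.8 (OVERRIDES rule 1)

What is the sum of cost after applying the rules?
597.8

Step 1: Rule 2 takes priority for records with rating = 'A'
  - 2 records: 134 × 0.8 = 107.2
Step 2: Rule 1 applies to remaining records with category = 'music'
  - 2 records: 73 × 1.2 = 87.6
Step 3: Other records unchanged: 403
Step 4: Final sum = 107.2 + 87.6 + 403 = 597.8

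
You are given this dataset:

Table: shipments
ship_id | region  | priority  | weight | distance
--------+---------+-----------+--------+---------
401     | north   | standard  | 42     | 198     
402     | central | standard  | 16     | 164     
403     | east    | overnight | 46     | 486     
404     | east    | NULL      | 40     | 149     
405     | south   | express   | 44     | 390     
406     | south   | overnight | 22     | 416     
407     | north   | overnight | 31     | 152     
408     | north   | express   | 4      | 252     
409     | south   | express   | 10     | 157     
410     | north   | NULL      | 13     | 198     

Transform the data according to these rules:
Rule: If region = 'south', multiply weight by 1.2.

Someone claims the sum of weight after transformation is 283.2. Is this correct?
Yes, the result is correct.

Step 1: Calculate the correct sum after transformation
Step 2: Apply multiplier 1.2 to records where region = 'south'
Step 3: Correct result = 283.2
Step 4: Claimed result = 283.2
Step 5: 283.2 = 283.2 ✓
Conclusion: The claimed result is correct.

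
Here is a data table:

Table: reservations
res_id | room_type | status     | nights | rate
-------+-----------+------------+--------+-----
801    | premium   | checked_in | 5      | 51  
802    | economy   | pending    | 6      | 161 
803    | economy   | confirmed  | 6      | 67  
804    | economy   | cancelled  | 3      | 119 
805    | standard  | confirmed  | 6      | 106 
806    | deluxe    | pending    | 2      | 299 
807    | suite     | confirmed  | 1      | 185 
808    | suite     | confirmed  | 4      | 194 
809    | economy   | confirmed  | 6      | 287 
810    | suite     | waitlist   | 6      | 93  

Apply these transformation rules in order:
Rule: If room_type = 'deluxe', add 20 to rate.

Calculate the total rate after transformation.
1582

Step 1: Count records where room_type = 'deluxe': 1
Step 2: Total bonus added: 1 × 20 = 20
Step 3: Original sum of rate: 1562
Step 4: Final sum = 1562 + 20 = 1582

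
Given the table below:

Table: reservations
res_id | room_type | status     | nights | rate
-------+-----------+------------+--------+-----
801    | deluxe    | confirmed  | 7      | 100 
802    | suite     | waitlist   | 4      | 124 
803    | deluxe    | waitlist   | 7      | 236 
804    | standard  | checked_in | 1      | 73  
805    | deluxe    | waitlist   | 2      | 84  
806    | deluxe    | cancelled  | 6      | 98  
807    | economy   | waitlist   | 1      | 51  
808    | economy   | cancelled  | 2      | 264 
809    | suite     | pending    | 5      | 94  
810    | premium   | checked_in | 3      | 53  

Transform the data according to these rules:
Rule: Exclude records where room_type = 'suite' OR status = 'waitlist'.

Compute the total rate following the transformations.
588

Step 1: Find records where room_type = 'suite' OR status = 'waitlist'
Step 2: 5 records match, summing to 589
Step 3: Original sum: 1177
Step 4: Remaining sum = 1177 - 589 = 588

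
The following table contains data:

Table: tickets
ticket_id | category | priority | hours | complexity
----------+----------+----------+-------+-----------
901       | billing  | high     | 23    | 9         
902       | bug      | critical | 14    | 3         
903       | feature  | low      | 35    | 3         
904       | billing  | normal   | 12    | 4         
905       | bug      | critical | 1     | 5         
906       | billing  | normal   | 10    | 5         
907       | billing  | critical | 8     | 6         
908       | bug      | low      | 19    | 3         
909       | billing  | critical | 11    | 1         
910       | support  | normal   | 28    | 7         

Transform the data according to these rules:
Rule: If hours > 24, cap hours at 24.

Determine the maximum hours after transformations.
24

Step 1: Original maximum hours = 35
Step 2: Apply cap at 24
Step 3: 2 records had hours > 24 and were capped
Step 4: Maximum after transformation = 24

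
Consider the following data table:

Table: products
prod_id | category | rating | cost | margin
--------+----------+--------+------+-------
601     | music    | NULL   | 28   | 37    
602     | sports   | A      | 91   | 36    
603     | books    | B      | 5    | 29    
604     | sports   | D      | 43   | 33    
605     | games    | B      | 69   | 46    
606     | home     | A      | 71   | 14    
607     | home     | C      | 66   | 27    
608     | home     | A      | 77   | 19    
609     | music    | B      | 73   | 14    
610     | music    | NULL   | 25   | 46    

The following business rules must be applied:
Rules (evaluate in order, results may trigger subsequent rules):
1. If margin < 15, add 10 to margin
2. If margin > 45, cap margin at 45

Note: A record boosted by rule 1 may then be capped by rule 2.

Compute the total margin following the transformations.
319

Step 1: Apply rule 1 to records with margin < 15
  - 2 records get bonus of 10
  - Of these, 0 records then exceed 45 and get capped
Step 2: Apply rule 2 to records with margin > 45
  - 2 records (original) are capped
Step 3: Calculate final sum = 319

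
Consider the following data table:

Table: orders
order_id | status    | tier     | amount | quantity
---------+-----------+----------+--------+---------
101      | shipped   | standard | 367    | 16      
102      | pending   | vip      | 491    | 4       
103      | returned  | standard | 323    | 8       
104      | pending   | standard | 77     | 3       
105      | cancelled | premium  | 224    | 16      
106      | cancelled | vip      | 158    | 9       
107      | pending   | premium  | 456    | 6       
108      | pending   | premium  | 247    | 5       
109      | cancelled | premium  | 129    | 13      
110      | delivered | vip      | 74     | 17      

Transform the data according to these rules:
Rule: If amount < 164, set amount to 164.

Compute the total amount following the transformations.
2764

Step 1: 4 records have amount < 164
Step 2: These records originally summed to 438
Step 3: After setting to minimum: 4 × 164 = 656
Step 4: Unaffected records sum: 2108
Step 5: Final sum = 656 + 2108 = 2764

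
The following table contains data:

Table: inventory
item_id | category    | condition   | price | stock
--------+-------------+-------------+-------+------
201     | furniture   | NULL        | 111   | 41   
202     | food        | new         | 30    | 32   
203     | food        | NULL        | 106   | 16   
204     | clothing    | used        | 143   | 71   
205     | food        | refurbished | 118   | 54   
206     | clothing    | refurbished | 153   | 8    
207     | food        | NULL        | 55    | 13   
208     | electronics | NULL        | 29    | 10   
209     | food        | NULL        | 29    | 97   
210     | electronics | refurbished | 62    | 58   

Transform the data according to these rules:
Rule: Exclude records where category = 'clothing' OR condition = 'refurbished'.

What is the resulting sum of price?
360

Step 1: Find records where category = 'clothing' OR condition = 'refurbished'
Step 2: 4 records match, summing to 476
Step 3: Original sum: 836
Step 4: Remaining sum = 836 - 476 = 360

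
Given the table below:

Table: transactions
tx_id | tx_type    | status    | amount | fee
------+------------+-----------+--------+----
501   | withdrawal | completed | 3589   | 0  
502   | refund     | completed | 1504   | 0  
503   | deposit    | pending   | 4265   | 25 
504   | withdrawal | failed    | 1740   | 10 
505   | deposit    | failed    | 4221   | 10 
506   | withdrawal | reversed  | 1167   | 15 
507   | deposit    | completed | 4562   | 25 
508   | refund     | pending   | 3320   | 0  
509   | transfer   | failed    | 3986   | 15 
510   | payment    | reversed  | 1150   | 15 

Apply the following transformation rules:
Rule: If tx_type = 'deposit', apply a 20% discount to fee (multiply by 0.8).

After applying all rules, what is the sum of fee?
103.0

Step 1: Records with tx_type = 'deposit' have total fee = 60
Step 2: Apply multiplier: 60 × 0.8 = 48.0
Step 3: Other records total: 55
Step 4: Final sum = 48.0 + 55 = 103.0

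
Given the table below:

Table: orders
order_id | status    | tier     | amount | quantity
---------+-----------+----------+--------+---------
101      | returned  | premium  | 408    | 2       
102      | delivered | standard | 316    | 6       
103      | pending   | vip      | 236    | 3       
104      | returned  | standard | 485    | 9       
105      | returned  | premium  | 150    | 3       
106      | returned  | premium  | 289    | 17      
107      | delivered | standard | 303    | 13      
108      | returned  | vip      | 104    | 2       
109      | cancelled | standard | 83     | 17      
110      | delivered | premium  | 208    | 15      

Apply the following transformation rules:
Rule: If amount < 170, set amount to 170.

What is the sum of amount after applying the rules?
2755

Step 1: 3 records have amount < 170
Step 2: These records originally summed to 337
Step 3: After setting to minimum: 3 × 170 = 510
Step 4: Unaffected records sum: 2245
Step 5: Final sum = 510 + 2245 = 2755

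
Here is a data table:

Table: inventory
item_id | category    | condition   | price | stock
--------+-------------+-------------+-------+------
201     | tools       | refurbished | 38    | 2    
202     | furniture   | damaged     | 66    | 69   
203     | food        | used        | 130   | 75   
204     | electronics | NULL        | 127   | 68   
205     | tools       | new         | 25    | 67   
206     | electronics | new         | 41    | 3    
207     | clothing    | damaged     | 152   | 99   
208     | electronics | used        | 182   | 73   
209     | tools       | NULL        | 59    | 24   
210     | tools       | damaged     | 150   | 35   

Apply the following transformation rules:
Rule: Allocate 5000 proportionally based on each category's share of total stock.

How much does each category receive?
clothing: 961.17, electronics: 1398.06, food: 728.16, furniture: 669.9, tools: 1242.72

Step 1: Calculate total stock = 515
Step 2: Calculate each category's proportion:
  clothing: 99/515 = 19.22% → 961.17
  electronics: 144/515 = 27.96% → 1398.06
  food: 75/515 = 14.56% → 728.16
  furniture: 69/515 = 13.40% → 669.9
  tools: 128/515 = 24.85% → 1242.72
Step 3: Verify: sum of allocations ≈ 5000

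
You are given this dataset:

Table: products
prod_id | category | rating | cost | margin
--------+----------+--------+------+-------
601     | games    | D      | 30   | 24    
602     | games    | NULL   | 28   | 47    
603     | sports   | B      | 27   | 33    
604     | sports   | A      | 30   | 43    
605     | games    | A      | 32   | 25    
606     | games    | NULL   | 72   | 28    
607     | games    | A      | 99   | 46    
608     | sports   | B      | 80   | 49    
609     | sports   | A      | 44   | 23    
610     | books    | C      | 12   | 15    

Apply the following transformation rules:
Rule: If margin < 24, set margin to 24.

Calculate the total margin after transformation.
343

Step 1: 2 records have margin < 24
Step 2: These records originally summed to 38
Step 3: After setting to minimum: 2 × 24 = 48
Step 4: Unaffected records sum: 295
Step 5: Final sum = 48 + 295 = 343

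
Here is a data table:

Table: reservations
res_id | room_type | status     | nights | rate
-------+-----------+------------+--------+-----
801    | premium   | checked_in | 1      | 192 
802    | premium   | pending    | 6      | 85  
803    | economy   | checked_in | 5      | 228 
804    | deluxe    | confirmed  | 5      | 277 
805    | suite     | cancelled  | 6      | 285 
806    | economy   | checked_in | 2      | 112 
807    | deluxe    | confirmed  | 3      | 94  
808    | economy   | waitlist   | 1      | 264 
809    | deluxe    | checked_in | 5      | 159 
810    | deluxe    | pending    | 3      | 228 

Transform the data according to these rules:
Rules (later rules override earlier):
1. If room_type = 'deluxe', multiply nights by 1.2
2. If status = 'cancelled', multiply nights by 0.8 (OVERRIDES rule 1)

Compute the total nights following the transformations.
39.0

Step 1: Rule 2 takes priority for records with status = 'cancelled'
  - 1 records: 6 × 0.8 = 4.8
Step 2: Rule 1 applies to remaining records with room_type = 'deluxe'
  - 4 records: 16 × 1.2 = 19.2
Step 3: Other records unchanged: 15
Step 4: Final sum = 4.8 + 19.2 + 15 = 39.0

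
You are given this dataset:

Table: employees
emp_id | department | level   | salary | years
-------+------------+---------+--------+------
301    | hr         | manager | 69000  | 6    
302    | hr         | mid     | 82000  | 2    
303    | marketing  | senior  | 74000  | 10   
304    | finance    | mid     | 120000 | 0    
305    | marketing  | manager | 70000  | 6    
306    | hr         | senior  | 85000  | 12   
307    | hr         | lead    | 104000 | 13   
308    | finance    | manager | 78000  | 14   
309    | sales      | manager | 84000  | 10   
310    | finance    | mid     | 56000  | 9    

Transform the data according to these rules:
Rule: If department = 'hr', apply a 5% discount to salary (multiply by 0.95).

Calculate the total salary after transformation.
805000.0

Step 1: Records with department = 'hr' have total salary = 340000
Step 2: Apply multiplier: 340000 × 0.95 = 323000.0
Step 3: Other records total: 482000
Step 4: Final sum = 323000.0 + 482000 = 805000.0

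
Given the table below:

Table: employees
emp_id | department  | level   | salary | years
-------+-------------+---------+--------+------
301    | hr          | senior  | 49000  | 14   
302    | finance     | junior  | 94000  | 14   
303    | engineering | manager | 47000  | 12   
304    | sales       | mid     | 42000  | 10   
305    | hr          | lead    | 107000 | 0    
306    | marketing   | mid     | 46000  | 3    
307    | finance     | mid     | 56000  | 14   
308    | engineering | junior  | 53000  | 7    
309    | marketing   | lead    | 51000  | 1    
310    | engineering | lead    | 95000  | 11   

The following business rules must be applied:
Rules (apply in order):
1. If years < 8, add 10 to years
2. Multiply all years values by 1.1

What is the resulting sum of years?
138.6

Step 1: Apply Rule 1 - Add 10 to records with years < 8
  - 4 records affected: 11 + (4 × 10) = 51
  - Unaffected records: 75
  - Sum after Rule 1: 126
Step 2: Apply Rule 2 - Multiply all by 1.1
  - 126 × 1.1 = 138.6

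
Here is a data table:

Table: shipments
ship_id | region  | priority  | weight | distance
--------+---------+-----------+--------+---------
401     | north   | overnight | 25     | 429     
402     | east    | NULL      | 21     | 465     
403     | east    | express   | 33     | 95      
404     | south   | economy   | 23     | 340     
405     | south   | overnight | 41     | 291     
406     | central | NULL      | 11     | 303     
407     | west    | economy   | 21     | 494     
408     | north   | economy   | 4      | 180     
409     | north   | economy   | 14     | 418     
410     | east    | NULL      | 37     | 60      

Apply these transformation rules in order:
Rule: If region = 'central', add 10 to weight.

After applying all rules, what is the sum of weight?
240

Step 1: Count records where region = 'central': 1
Step 2: Total bonus added: 1 × 10 = 10
Step 3: Original sum of weight: 230
Step 4: Final sum = 230 + 10 = 240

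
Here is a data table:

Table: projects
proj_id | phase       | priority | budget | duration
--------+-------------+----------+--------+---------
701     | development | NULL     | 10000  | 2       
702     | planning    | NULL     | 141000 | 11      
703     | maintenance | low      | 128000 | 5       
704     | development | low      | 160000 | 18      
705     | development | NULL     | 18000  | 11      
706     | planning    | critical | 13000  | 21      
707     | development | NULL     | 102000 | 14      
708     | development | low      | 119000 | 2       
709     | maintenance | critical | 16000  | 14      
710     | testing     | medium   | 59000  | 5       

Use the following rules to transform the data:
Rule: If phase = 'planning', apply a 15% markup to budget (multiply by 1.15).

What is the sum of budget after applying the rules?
789100.0

Step 1: Records with phase = 'planning' have total budget = 154000
Step 2: Apply multiplier: 154000 × 1.15 = 177100.0
Step 3: Other records total: 612000
Step 4: Final sum = 177100.0 + 612000 = 789100.0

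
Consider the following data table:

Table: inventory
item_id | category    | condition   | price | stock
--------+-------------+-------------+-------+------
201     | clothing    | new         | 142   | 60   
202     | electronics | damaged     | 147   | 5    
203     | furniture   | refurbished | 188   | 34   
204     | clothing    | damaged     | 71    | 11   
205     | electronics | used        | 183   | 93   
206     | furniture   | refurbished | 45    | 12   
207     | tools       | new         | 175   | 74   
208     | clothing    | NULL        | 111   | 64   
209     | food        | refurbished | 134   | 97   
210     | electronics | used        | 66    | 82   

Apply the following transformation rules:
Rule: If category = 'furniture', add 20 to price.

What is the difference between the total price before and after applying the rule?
40

Step 1: Original sum of price = 1262
Step 2: 2 records have category = 'furniture'
Step 3: Each affected record changes by 20
Step 4: Total change = 2 × 20 = 40
Step 5: New sum = 1262 + 40 = 1302
Step 6: Difference = |1302 - 1262| = 40
        (Sum increased by 40)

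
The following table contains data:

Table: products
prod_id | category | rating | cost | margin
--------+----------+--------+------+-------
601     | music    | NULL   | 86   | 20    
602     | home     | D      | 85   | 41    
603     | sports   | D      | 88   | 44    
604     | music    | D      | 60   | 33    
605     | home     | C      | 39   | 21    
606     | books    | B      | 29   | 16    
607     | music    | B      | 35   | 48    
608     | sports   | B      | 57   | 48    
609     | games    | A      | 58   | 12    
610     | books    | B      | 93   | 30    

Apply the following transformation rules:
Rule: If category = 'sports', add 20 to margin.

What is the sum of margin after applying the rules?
353

Step 1: Count records where category = 'sports': 2
Step 2: Total bonus added: 2 × 20 = 40
Step 3: Original sum of margin: 313
Step 4: Final sum = 313 + 40 = 353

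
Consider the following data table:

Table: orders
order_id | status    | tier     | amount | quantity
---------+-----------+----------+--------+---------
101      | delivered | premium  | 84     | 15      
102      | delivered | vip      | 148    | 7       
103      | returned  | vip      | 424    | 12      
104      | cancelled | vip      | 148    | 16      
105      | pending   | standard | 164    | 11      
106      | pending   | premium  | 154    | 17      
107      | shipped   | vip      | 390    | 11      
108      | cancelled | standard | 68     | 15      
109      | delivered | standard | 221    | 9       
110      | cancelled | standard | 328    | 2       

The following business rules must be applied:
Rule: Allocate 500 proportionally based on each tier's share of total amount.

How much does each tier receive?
premium: 55.89, standard: 183.42, vip: 260.69

Step 1: Calculate total amount = 2129
Step 2: Calculate each tier's proportion:
  premium: 238/2129 = 11.18% → 55.89
  standard: 781/2129 = 36.68% → 183.42
  vip: 1110/2129 = 52.14% → 260.69
Step 3: Verify: sum of allocations ≈ 500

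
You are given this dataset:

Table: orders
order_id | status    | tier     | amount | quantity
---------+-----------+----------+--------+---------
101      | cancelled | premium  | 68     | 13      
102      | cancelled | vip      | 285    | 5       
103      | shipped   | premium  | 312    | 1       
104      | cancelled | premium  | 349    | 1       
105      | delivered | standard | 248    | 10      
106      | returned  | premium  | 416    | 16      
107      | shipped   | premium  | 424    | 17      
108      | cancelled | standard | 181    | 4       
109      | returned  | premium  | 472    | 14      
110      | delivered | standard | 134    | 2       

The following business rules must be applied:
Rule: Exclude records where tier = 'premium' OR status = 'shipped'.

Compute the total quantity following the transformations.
21

Step 1: Find records where tier = 'premium' OR status = 'shipped'
Step 2: 6 records match, summing to 62
Step 3: Original sum: 83
Step 4: Remaining sum = 83 - 62 = 21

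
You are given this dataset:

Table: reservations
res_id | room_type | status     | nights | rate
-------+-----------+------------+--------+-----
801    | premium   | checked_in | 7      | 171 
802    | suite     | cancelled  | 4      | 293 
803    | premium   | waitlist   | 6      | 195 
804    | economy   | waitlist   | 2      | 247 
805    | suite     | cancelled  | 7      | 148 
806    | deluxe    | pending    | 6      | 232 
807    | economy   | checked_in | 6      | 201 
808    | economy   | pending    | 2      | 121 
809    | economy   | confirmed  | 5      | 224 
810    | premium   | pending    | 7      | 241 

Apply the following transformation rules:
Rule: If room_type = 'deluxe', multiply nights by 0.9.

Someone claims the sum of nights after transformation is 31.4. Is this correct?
No, the correct result is 51.4.

Step 1: Calculate the correct sum after transformation
Step 2: Apply multiplier 0.9 to records where room_type = 'deluxe'
Step 3: Correct result = 51.4
Step 4: Claimed result = 31.4
Step 5: 51.4 ≠ 31.4
Conclusion: The claimed result is incorrect. The correct answer is 51.4.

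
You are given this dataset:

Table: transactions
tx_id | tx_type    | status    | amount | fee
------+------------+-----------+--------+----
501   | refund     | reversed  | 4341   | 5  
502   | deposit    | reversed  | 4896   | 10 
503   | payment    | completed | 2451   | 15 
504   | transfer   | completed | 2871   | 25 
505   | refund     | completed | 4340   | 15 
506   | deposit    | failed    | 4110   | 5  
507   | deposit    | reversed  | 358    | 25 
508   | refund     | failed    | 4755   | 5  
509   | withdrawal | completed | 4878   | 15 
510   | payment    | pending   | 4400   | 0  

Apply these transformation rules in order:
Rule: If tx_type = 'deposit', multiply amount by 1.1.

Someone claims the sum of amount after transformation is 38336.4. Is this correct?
Yes, the result is correct.

Step 1: Calculate the correct sum after transformation
Step 2: Apply multiplier 1.1 to records where tx_type = 'deposit'
Step 3: Correct result = 38336.4
Step 4: Claimed result = 38336.4
Step 5: 38336.4 = 38336.4 ✓
Conclusion: The claimed result is correct.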